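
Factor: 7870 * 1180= 2^3*5^2*59^1 * 787^1=9286600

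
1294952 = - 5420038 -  - 6714990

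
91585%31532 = 28521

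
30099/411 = 10033/137 = 73.23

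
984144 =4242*232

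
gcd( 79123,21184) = 1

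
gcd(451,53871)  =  1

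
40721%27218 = 13503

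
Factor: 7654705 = 5^1*79^1*19379^1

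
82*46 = 3772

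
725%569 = 156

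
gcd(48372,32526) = 834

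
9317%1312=133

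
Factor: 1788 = 2^2* 3^1*149^1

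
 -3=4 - 7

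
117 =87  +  30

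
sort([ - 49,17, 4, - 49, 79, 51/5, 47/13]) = [  -  49 , - 49,47/13,  4,  51/5,17,79 ] 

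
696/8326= 348/4163 =0.08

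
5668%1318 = 396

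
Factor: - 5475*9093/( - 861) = 2370675/41 = 3^1*5^2 * 41^( - 1)*73^1*433^1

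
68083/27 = 68083/27 = 2521.59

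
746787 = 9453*79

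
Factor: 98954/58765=2^1*5^ ( - 1)*7^ ( - 1 )*23^( - 1 )*73^(-1) * 49477^1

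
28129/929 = 30+259/929 = 30.28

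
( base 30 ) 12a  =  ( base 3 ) 1022221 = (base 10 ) 970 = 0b1111001010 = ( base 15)44a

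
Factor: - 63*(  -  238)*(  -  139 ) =-2084166  =  - 2^1*3^2*7^2*17^1*139^1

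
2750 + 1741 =4491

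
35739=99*361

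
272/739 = 272/739 = 0.37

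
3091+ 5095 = 8186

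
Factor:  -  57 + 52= - 5 = -5^1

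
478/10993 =478/10993 = 0.04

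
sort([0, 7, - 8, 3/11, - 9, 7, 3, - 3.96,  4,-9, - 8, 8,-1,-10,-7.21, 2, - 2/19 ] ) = [ - 10, - 9, - 9, - 8, - 8, - 7.21,  -  3.96, - 1, - 2/19,0,3/11, 2, 3, 4, 7, 7, 8] 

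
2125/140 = 425/28 = 15.18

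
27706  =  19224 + 8482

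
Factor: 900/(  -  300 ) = -3= - 3^1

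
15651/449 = 34 + 385/449 = 34.86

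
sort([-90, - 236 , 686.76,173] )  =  [ - 236, - 90,173, 686.76] 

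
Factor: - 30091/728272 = - 2^( - 4)*23^( - 1) * 1979^( - 1 ) * 30091^1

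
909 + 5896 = 6805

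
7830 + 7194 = 15024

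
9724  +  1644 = 11368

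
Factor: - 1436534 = - 2^1*11^1*17^1*23^1*167^1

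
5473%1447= 1132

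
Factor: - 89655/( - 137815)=3^1*139^1*641^( - 1)=417/641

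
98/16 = 6 + 1/8 = 6.12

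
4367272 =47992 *91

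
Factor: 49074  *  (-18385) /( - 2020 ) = 90222549/202 = 2^(  -  1 )* 3^1 * 101^ ( - 1)*3677^1*8179^1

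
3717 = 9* 413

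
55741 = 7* 7963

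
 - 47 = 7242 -7289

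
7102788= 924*7687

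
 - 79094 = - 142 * 557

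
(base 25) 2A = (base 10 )60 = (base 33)1r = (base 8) 74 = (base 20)30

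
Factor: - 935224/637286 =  - 2^2*13^( - 1)*127^( - 1)*193^(-1)*116903^1 = -467612/318643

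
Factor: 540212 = 2^2*29^1*4657^1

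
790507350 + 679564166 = 1470071516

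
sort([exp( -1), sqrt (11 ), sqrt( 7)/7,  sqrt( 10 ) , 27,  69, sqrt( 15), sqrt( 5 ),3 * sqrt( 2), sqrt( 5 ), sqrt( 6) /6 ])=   [exp( - 1) , sqrt(7)/7 , sqrt( 6 ) /6,  sqrt(5), sqrt (5),sqrt( 10),sqrt( 11) , sqrt(15) , 3*sqrt( 2), 27, 69]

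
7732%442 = 218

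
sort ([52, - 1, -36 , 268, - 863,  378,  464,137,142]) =[ - 863, - 36, - 1,52,  137,142,268 , 378,464]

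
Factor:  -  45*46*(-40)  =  2^4*3^2*5^2 *23^1 = 82800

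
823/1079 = 823/1079=0.76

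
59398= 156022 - 96624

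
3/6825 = 1/2275 = 0.00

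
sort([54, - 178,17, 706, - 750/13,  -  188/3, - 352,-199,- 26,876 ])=[-352, - 199, - 178, - 188/3, - 750/13, -26 , 17,54, 706, 876]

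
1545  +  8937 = 10482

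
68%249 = 68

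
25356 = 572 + 24784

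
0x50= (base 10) 80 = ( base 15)55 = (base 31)2i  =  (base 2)1010000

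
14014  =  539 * 26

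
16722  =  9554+7168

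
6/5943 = 2/1981 = 0.00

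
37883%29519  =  8364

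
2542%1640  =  902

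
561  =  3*187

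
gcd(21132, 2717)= 1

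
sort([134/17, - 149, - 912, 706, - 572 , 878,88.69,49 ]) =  [ - 912, - 572, - 149, 134/17,49,  88.69,706,878]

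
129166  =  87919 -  - 41247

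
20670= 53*390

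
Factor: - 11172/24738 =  - 14/31 = - 2^1*7^1 *31^( - 1)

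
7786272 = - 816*( - 9542) 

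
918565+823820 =1742385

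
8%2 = 0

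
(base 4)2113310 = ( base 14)3780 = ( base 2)10010111110100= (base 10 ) 9716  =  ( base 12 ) 5758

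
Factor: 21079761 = 3^1*43^1 * 163409^1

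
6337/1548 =4+145/1548 = 4.09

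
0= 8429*0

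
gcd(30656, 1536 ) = 64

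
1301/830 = 1 + 471/830 = 1.57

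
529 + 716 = 1245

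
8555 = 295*29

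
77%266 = 77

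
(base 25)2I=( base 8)104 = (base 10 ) 68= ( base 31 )26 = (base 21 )35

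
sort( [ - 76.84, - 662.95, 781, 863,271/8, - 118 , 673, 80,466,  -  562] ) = [ - 662.95,-562 ,  -  118,-76.84, 271/8, 80,  466, 673, 781, 863]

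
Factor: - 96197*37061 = - 3565157017= -  19^1 * 61^1*83^1* 37061^1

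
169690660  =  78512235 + 91178425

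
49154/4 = 12288 + 1/2 = 12288.50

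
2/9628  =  1/4814 = 0.00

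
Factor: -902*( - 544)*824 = 404326912=2^9*11^1*17^1*41^1*103^1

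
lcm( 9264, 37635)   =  602160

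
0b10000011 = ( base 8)203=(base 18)75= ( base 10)131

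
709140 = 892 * 795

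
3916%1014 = 874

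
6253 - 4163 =2090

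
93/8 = 11+5/8 = 11.62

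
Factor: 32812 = 2^2*13^1 * 631^1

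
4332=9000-4668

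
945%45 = 0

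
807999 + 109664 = 917663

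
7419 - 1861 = 5558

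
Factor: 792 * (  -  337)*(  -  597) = 2^3*3^3*11^1*199^1 *337^1  =  159341688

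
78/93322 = 39/46661  =  0.00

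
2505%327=216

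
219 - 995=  - 776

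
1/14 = 1/14 =0.07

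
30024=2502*12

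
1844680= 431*4280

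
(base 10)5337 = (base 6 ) 40413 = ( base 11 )4012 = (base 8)12331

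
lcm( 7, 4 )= 28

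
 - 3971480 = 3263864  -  7235344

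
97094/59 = 97094/59 =1645.66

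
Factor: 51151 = 51151^1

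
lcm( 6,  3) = 6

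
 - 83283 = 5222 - 88505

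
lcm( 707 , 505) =3535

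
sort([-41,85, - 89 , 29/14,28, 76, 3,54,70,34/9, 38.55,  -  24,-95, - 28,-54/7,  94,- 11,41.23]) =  [ - 95,- 89, - 41, - 28,  -  24 , -11,-54/7, 29/14,  3,34/9, 28,38.55,41.23, 54, 70,76, 85,94] 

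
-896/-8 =112 + 0/1=112.00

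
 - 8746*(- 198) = 1731708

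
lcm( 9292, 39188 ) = 901324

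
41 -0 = 41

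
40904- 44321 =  - 3417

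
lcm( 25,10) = 50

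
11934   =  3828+8106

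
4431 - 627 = 3804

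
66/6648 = 11/1108 =0.01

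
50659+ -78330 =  - 27671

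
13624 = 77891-64267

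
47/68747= 47/68747 = 0.00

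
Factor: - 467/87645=  -  3^( - 1)*5^( - 1)*467^1*5843^( - 1 )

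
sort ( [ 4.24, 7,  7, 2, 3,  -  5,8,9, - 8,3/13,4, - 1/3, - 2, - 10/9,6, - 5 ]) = [ - 8, - 5, - 5, - 2  ,-10/9, - 1/3,3/13,2 , 3,4 , 4.24,6,7,7,8, 9] 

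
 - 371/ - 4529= 53/647  =  0.08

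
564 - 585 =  - 21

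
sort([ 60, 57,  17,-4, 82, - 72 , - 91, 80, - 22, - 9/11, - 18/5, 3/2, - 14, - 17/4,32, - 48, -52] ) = [ - 91, - 72,-52, - 48,-22,  -  14 , -17/4, - 4,-18/5,- 9/11, 3/2,  17,32,57, 60,80,  82]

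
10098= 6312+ 3786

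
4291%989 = 335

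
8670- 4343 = 4327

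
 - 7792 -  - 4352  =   - 3440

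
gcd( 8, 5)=1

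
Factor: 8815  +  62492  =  71307  =  3^3*19^1 *139^1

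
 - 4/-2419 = 4/2419= 0.00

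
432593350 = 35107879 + 397485471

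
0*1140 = 0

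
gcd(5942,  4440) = 2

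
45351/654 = 69 + 75/218 = 69.34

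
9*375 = 3375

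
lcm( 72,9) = 72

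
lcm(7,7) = 7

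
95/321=95/321 =0.30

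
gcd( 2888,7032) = 8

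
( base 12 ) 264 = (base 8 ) 554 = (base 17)147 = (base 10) 364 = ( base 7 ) 1030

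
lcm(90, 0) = 0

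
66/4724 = 33/2362 =0.01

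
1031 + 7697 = 8728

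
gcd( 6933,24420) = 3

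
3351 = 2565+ 786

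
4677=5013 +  - 336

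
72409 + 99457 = 171866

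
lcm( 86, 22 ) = 946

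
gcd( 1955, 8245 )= 85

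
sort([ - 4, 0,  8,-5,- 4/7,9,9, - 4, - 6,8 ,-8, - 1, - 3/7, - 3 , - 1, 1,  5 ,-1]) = [ - 8 , - 6,  -  5, - 4, -4 , - 3, - 1,-1,-1,  -  4/7, - 3/7,0 , 1 , 5  ,  8,8,9,9] 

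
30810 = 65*474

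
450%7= 2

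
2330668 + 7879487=10210155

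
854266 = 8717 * 98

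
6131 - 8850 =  - 2719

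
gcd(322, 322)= 322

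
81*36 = 2916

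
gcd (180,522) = 18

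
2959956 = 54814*54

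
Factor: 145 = 5^1*29^1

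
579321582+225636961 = 804958543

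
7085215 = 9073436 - 1988221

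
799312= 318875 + 480437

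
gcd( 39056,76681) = 1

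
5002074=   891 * 5614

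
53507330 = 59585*898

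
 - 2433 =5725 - 8158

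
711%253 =205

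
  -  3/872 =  - 3/872 = -0.00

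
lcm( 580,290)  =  580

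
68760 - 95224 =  - 26464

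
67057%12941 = 2352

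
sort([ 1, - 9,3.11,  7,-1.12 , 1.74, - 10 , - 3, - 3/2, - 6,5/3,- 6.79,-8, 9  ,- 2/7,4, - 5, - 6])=[ - 10,-9, - 8,-6.79, - 6, - 6, - 5, - 3, - 3/2,-1.12,-2/7,  1,5/3,1.74, 3.11, 4,7, 9]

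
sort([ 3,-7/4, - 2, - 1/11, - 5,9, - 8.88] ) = [ - 8.88, - 5, - 2 , - 7/4, - 1/11, 3,9] 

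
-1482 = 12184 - 13666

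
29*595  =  17255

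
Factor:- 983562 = -2^1*3^1*163927^1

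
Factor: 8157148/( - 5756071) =-2^2*739^( - 1 )*7789^( - 1)* 2039287^1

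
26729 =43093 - 16364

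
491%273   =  218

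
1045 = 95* 11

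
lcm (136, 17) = 136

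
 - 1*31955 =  - 31955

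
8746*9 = 78714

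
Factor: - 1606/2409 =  - 2/3 = -2^1 * 3^( - 1)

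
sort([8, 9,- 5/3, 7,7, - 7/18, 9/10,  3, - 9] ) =[ - 9,- 5/3, - 7/18, 9/10,3,7,7, 8,9]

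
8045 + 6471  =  14516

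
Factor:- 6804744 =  - 2^3*3^1* 37^1*79^1 * 97^1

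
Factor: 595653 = 3^1 * 211^1*941^1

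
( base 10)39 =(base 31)18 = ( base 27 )1C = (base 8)47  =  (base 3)1110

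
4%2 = 0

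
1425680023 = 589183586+836496437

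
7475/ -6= - 7475/6 = - 1245.83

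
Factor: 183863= 19^1*9677^1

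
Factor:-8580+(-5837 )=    - 14417 = - 13^1*1109^1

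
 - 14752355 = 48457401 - 63209756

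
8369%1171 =172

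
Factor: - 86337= -3^2*53^1*181^1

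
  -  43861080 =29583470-73444550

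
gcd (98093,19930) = 1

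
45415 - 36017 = 9398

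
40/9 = 4 + 4/9=4.44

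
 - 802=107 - 909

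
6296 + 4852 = 11148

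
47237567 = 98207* 481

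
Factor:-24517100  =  -2^2*5^2*245171^1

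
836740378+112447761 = 949188139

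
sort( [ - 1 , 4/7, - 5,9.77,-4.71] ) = [ - 5,-4.71, - 1, 4/7,9.77]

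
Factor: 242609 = 37^1*79^1*83^1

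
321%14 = 13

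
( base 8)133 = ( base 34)2N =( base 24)3j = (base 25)3G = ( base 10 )91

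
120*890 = 106800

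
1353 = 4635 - 3282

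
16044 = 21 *764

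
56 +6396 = 6452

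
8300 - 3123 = 5177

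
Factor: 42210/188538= 15/67=3^1 * 5^1*67^( - 1)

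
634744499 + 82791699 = 717536198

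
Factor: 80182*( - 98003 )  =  -2^1 *23^1*47^1*853^1 * 4261^1 = - 7858076546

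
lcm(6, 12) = 12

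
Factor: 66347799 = 3^1 *7^1 * 41^1*263^1*293^1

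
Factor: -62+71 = 3^2=   9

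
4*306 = 1224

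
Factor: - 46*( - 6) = 276 = 2^2*3^1*23^1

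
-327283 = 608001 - 935284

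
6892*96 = 661632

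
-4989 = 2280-7269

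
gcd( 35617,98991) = 1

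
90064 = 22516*4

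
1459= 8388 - 6929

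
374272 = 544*688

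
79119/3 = 26373 = 26373.00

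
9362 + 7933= 17295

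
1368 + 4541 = 5909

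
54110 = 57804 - 3694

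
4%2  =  0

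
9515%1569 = 101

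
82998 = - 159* ( - 522 ) 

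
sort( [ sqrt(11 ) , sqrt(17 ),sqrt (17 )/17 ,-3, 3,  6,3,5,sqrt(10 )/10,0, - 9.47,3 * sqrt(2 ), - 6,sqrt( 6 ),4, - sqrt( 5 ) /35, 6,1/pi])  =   [-9.47, - 6,-3, - sqrt(5 ) /35, 0, sqrt(17) /17,sqrt( 10 )/10,1/pi,sqrt( 6 ),3, 3,sqrt(11 ), 4 , sqrt(17), 3*sqrt (2),5, 6,  6] 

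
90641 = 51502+39139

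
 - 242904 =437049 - 679953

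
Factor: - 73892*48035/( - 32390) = 354940222/3239 = 2^1*7^2*13^2 * 29^1*41^(-1)*79^(-1 )*739^1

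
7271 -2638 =4633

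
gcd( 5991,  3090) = 3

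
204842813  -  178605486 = 26237327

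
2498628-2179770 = 318858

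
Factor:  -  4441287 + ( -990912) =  -5432199 = - 3^1*1810733^1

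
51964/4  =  12991 = 12991.00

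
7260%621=429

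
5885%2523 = 839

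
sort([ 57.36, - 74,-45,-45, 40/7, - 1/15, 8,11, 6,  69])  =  [ -74, -45, - 45, - 1/15, 40/7, 6, 8, 11,57.36 , 69] 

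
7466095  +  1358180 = 8824275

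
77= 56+21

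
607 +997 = 1604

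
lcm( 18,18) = 18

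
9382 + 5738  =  15120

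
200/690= 20/69 = 0.29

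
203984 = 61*3344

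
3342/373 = 3342/373 = 8.96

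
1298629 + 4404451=5703080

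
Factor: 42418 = 2^1*127^1 * 167^1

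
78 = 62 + 16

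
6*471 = 2826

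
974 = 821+153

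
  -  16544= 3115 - 19659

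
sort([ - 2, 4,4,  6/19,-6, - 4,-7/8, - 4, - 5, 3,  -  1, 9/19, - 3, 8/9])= [ - 6, - 5, - 4 , - 4 ,  -  3, - 2, - 1,  -  7/8, 6/19, 9/19,8/9, 3 , 4, 4] 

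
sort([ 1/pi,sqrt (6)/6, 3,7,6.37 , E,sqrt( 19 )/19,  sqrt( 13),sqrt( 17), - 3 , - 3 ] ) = [-3,- 3,  sqrt( 19 )/19,1/pi, sqrt( 6 )/6, E,3, sqrt(13), sqrt(17 ), 6.37, 7 ] 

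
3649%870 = 169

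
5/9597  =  5/9597= 0.00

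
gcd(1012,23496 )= 44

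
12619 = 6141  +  6478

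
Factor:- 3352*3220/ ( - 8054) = 2^4*5^1*7^1*23^1*419^1*4027^( - 1 ) = 5396720/4027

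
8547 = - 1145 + 9692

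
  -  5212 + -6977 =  - 12189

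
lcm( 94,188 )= 188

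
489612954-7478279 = 482134675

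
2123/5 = 424 + 3/5 = 424.60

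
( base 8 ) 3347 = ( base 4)123213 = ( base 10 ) 1767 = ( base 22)3E7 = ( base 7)5103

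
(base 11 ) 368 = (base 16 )1b5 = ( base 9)535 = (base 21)KH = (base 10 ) 437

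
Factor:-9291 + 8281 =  - 2^1*5^1*101^1 = - 1010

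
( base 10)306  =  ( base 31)9R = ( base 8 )462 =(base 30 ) a6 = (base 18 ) h0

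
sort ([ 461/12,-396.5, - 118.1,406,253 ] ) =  [  -  396.5,  -  118.1,461/12, 253, 406]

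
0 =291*0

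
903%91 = 84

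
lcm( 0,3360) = 0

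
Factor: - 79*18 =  - 1422 = - 2^1*3^2*79^1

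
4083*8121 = 33158043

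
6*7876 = 47256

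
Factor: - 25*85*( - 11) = 23375= 5^3 * 11^1*17^1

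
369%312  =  57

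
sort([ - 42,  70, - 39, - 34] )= [ - 42,  -  39,-34,70]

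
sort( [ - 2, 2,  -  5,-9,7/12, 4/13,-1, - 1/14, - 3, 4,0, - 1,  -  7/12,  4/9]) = [ - 9, - 5, - 3,  -  2,  -  1,  -  1,-7/12,  -  1/14,0,4/13, 4/9,  7/12,2, 4]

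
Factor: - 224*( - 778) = 2^6*7^1*389^1 = 174272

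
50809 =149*341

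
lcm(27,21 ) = 189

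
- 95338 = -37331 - 58007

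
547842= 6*91307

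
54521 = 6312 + 48209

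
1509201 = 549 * 2749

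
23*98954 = 2275942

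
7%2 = 1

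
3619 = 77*47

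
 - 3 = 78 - 81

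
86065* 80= 6885200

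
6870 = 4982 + 1888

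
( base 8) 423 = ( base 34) 83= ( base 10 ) 275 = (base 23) BM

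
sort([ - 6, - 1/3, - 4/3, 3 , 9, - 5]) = [-6, - 5, - 4/3, -1/3, 3, 9]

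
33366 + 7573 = 40939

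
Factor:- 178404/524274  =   - 29734/87379=   - 2^1*59^(-1)*1481^(-1)*14867^1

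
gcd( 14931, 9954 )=4977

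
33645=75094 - 41449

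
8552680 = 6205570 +2347110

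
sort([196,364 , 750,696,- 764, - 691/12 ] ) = [ - 764, - 691/12,196, 364,696,750] 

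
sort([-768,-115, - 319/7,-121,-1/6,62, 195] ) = [ -768,-121,-115,- 319/7,  -  1/6,62 , 195]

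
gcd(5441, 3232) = 1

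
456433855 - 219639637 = 236794218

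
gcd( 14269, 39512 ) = 1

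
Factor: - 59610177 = - 3^2*11^1*17^1*35419^1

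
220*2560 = 563200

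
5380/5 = 1076 = 1076.00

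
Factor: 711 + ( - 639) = 72 = 2^3*3^2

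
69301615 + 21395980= 90697595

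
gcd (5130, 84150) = 90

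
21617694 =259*83466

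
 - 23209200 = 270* ( - 85960 ) 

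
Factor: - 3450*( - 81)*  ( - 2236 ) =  - 2^3*3^5*5^2 * 13^1*23^1*43^1 = -624850200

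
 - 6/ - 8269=6/8269 = 0.00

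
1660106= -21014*( - 79) 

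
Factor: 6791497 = 2131^1*3187^1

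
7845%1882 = 317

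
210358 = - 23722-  - 234080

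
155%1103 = 155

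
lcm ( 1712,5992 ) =11984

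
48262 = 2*24131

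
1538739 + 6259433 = 7798172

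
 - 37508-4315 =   -  41823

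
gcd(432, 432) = 432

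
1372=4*343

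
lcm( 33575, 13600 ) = 1074400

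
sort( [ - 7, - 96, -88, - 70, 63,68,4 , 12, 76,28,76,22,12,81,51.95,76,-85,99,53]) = [ - 96, - 88, - 85, - 70, - 7,  4, 12,12, 22,28,51.95,53, 63,68, 76, 76,76,81,  99] 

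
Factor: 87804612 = 2^2*3^2*7^1*348431^1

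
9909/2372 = 9909/2372 = 4.18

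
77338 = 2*38669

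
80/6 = 13 + 1/3 = 13.33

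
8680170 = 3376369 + 5303801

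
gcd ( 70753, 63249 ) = 1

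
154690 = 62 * 2495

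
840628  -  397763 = 442865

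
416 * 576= 239616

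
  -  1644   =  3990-5634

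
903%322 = 259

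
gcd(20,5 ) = 5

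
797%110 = 27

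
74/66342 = 37/33171 = 0.00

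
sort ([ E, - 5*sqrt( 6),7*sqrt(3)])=[ - 5*sqrt(6),  E, 7*sqrt( 3) ]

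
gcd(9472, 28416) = 9472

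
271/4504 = 271/4504 = 0.06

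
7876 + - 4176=3700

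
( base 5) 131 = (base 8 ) 51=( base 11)38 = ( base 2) 101001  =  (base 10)41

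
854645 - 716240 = 138405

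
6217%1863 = 628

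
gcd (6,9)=3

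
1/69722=1/69722 = 0.00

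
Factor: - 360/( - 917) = 2^3*3^2*5^1*7^(  -  1)*131^( - 1 )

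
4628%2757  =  1871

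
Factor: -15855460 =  - 2^2*5^1 * 29^1*27337^1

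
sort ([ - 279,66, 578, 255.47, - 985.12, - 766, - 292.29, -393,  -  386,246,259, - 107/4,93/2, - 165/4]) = [ - 985.12, - 766, - 393, - 386 ,  -  292.29 , - 279 , - 165/4, - 107/4,93/2 , 66,246,255.47,259, 578 ] 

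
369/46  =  8 + 1/46 = 8.02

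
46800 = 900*52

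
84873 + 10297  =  95170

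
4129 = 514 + 3615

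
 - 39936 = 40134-80070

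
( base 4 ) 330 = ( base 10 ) 60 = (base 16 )3C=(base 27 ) 26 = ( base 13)48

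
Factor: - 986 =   -  2^1*17^1*29^1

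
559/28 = 19 + 27/28 = 19.96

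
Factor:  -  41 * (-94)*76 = 2^3*19^1*41^1*47^1  =  292904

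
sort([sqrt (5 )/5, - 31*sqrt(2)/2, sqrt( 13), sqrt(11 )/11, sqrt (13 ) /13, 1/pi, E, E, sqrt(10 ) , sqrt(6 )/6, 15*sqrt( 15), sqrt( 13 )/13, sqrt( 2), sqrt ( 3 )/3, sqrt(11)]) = [-31*sqrt ( 2)/2,sqrt( 13 )/13, sqrt(13)/13, sqrt(11 )/11, 1/pi,sqrt ( 6)/6, sqrt(5 )/5, sqrt ( 3 )/3, sqrt(2 ), E, E, sqrt (10), sqrt( 11),sqrt( 13), 15 * sqrt(15) ]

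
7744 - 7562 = 182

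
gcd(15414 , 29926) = 2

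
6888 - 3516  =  3372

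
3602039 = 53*67963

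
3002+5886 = 8888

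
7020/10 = 702= 702.00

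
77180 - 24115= 53065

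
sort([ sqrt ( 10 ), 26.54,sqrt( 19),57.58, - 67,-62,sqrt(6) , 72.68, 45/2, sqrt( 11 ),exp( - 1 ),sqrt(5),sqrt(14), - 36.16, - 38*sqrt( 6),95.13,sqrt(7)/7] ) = [-38*sqrt( 6), - 67, - 62,  -  36.16,exp( - 1), sqrt(7)/7,sqrt( 5 ),sqrt(6), sqrt(10 ),sqrt(11), sqrt ( 14 ),sqrt(19 ),45/2, 26.54,57.58,72.68, 95.13 ] 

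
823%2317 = 823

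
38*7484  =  284392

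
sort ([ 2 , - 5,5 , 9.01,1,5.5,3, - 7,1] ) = [ - 7, - 5, 1, 1,2,3 , 5,5.5,9.01] 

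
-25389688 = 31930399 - 57320087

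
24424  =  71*344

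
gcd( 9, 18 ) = 9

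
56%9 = 2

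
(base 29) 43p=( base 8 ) 6624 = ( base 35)2TB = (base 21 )7ib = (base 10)3476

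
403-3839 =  - 3436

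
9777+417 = 10194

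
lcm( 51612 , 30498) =670956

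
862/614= 431/307 = 1.40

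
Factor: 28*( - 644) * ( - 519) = 9358608 = 2^4 * 3^1  *  7^2 * 23^1 * 173^1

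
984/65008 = 123/8126 = 0.02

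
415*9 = 3735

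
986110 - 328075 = 658035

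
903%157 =118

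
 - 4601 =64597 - 69198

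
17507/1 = 17507 = 17507.00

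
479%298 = 181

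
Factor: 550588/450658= 2^1*13^( - 1)*59^1*2333^1*17333^( - 1 ) = 275294/225329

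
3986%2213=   1773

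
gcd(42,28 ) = 14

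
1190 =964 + 226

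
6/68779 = 6/68779 = 0.00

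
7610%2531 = 17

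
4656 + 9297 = 13953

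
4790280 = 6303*760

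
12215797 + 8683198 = 20898995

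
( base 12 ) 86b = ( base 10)1235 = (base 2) 10011010011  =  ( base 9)1622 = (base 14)643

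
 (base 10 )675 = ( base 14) 363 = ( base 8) 1243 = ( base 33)kf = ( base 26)PP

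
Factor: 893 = 19^1*47^1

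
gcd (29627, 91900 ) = 1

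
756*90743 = 68601708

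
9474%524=42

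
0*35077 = 0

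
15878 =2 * 7939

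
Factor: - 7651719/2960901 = -109663^ ( - 1 ) * 283397^1 = - 283397/109663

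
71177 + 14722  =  85899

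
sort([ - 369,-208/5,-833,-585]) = [-833, -585, - 369, - 208/5 ]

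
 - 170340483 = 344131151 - 514471634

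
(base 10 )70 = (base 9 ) 77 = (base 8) 106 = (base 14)50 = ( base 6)154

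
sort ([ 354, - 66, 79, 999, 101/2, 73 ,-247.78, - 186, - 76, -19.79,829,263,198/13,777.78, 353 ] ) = [ - 247.78,-186, - 76, - 66, - 19.79, 198/13,  101/2 , 73, 79, 263,353,354, 777.78, 829, 999]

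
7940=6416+1524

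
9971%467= 164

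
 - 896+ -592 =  - 1488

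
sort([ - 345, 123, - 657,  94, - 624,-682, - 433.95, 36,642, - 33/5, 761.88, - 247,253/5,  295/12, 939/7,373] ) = [ - 682,-657 , - 624, - 433.95, - 345 , - 247, - 33/5 , 295/12,36,  253/5,  94,  123,939/7,  373,  642, 761.88 ] 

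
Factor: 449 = 449^1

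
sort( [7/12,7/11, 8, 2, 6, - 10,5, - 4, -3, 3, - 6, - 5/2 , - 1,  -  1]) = [ - 10,  -  6, - 4, - 3, - 5/2, - 1, - 1,  7/12,7/11 , 2, 3,5,6, 8] 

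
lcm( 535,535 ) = 535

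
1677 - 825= 852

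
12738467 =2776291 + 9962176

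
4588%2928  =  1660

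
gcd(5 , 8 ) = 1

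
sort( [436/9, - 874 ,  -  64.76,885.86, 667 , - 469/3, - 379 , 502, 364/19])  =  [ - 874, - 379, -469/3, - 64.76,364/19, 436/9, 502,667,885.86 ] 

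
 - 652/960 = -163/240 = -  0.68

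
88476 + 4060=92536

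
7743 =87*89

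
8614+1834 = 10448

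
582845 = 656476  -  73631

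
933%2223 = 933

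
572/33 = 52/3 = 17.33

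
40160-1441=38719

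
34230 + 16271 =50501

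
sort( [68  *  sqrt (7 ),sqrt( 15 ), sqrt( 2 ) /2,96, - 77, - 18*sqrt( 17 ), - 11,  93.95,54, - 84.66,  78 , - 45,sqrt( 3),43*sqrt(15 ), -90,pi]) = [ - 90, - 84.66, - 77, - 18*sqrt( 17) , - 45, - 11, sqrt( 2)/2, sqrt(3), pi,sqrt(15 ) , 54,78, 93.95,96, 43*sqrt( 15) , 68*sqrt( 7 )] 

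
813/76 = 813/76 = 10.70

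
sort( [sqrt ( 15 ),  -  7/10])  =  [ - 7/10 , sqrt( 15 )]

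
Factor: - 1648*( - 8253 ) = 2^4*3^2*7^1*103^1*131^1 = 13600944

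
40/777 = 40/777 = 0.05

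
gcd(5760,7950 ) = 30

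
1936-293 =1643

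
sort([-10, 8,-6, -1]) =[-10 , - 6, - 1, 8] 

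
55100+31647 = 86747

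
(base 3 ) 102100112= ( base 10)8276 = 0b10000001010100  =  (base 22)h24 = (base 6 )102152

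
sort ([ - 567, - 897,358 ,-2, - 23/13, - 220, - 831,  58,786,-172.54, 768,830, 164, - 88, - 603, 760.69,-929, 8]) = [-929 , - 897, - 831,-603, - 567, - 220, - 172.54,-88,-2, - 23/13, 8,  58,  164, 358,760.69,768, 786, 830 ] 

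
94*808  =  75952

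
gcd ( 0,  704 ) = 704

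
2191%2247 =2191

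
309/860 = 309/860 = 0.36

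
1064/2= 532 = 532.00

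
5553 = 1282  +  4271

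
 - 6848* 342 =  - 2342016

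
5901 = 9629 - 3728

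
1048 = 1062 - 14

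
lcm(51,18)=306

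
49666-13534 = 36132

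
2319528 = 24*96647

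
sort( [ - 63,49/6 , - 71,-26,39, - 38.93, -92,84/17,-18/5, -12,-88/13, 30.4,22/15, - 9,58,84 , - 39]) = [-92,-71, - 63, - 39, - 38.93, - 26, - 12,-9, - 88/13, - 18/5, 22/15, 84/17,49/6,30.4,39, 58, 84]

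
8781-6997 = 1784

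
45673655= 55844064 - 10170409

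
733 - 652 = 81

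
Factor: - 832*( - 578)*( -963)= - 2^7*3^2*13^1*17^2 * 107^1  =  - 463102848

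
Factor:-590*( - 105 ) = 61950 = 2^1*3^1*5^2*7^1*59^1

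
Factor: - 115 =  - 5^1*23^1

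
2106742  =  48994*43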